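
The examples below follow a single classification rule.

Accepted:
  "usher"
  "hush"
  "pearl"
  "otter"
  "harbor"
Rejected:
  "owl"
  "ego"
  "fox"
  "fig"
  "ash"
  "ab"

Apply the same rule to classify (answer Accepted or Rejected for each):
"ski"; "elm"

Rejected, Rejected

The simplest hypothesis consistent with all the labels is: length ≥ 4.
"ski": length 3 — doesn't qualify, so Rejected.
"elm": length 3 — doesn't qualify, so Rejected.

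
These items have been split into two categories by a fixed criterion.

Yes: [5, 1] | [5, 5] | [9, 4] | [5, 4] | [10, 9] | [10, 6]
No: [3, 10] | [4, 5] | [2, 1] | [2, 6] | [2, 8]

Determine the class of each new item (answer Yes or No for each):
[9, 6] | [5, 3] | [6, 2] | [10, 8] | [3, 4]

Yes, Yes, Yes, Yes, No

The distinguishing property — first ≥ 5 — holds for all the 'Yes' cases and none of the 'No' cases.
Yes: [9, 6], since first 9.
Yes: [5, 3], since first 5.
Yes: [6, 2], since first 6.
Yes: [10, 8], since first 10.
No: [3, 4], since first 3.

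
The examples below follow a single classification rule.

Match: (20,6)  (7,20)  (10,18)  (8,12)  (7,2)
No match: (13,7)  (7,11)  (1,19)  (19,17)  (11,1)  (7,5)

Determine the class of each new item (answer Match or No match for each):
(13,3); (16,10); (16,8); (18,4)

'Match' ⟺ second is even.
(13,3): second 3 — does not satisfy this, so No match. (16,10): second 10 — matches, so Match. (16,8): second 8 — matches, so Match. (18,4): second 4 — matches, so Match.

No match, Match, Match, Match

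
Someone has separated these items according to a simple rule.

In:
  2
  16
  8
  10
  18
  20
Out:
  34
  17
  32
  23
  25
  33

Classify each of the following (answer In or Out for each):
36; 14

Out, In

'In' ⟺ even AND at most 20.
36: Out (36 is even, 36 > 20). 14: In (14 is even, 14 ≤ 20).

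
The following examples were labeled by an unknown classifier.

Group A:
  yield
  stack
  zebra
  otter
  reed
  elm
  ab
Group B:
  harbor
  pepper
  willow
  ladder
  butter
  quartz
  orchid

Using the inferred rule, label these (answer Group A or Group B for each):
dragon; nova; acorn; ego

Group B, Group A, Group A, Group A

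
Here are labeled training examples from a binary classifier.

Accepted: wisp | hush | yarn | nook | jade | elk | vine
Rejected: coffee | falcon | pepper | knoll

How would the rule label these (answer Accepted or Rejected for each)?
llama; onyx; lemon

Rejected, Accepted, Rejected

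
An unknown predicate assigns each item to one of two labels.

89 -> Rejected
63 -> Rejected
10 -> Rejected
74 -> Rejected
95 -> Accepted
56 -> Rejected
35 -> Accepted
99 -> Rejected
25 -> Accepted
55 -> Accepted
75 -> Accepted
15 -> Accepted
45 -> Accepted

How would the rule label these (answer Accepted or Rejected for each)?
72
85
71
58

The pattern is that an item is 'Accepted' exactly when: ends in digit 5.
72 — last digit 2, hence Rejected.
85 — last digit 5, hence Accepted.
71 — last digit 1, hence Rejected.
58 — last digit 8, hence Rejected.

Rejected, Accepted, Rejected, Rejected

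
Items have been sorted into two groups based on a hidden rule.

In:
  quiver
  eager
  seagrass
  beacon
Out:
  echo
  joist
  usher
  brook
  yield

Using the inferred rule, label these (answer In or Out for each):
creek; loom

Out, Out

The distinguishing property — has ≥ 3 vowels — holds for all the 'In' cases and none of the 'Out' cases.
creek: Out (2 vowels). loom: Out (2 vowels).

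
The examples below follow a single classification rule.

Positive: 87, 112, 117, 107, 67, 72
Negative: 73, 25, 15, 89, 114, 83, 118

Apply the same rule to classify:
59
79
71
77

One predicate separates the groups cleanly: ≡ 2 (mod 5).

Negative, Negative, Negative, Positive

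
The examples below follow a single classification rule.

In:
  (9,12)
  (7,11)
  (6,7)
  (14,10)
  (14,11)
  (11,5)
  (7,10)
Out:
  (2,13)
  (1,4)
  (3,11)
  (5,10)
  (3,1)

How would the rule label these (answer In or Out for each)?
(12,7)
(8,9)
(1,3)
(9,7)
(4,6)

In, In, Out, In, Out

The classifier is using: first ≥ 6.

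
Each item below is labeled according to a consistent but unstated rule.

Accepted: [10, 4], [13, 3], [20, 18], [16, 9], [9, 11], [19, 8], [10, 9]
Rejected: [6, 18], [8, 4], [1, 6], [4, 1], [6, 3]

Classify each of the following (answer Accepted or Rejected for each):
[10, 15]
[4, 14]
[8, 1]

Accepted, Rejected, Rejected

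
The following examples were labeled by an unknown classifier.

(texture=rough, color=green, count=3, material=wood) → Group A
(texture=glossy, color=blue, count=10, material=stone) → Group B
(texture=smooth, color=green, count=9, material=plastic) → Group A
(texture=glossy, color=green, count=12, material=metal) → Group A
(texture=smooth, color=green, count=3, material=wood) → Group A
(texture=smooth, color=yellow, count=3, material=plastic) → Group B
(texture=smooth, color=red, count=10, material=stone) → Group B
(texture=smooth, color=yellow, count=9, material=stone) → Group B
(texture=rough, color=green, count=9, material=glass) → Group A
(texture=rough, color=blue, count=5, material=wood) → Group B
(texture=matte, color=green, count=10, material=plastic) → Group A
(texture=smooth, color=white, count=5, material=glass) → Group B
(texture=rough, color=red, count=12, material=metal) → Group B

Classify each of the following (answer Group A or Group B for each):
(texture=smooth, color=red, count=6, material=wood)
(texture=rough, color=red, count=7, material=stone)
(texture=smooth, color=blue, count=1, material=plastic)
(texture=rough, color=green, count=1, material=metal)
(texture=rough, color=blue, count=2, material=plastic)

The rule appears to be: color is green.
(texture=smooth, color=red, count=6, material=wood): color is red — doesn't match, so Group B.
(texture=rough, color=red, count=7, material=stone): color is red — doesn't match, so Group B.
(texture=smooth, color=blue, count=1, material=plastic): color is blue — doesn't match, so Group B.
(texture=rough, color=green, count=1, material=metal): color is green — has this property, so Group A.
(texture=rough, color=blue, count=2, material=plastic): color is blue — doesn't match, so Group B.

Group B, Group B, Group B, Group A, Group B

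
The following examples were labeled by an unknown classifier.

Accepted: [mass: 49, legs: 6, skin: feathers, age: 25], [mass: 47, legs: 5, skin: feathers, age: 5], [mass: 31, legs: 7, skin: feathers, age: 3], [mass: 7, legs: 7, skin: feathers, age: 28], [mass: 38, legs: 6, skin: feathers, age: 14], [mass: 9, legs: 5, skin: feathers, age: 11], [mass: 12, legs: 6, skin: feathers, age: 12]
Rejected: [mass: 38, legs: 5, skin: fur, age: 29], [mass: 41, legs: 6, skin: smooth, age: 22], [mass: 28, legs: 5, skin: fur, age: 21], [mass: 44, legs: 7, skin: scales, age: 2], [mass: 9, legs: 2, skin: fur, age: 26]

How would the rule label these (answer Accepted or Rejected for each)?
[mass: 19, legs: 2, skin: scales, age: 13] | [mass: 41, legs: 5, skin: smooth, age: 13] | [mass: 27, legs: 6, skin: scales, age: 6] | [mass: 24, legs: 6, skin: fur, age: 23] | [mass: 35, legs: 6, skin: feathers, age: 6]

Looking at the examples, the only property every 'Accepted' case has and every 'Rejected' case lacks is: skin is feathers.
[mass: 19, legs: 2, skin: scales, age: 13]: skin is scales — fails this test, so Rejected. [mass: 41, legs: 5, skin: smooth, age: 13]: skin is smooth — fails this test, so Rejected. [mass: 27, legs: 6, skin: scales, age: 6]: skin is scales — fails this test, so Rejected. [mass: 24, legs: 6, skin: fur, age: 23]: skin is fur — fails this test, so Rejected. [mass: 35, legs: 6, skin: feathers, age: 6]: skin is feathers — qualifies, so Accepted.

Rejected, Rejected, Rejected, Rejected, Accepted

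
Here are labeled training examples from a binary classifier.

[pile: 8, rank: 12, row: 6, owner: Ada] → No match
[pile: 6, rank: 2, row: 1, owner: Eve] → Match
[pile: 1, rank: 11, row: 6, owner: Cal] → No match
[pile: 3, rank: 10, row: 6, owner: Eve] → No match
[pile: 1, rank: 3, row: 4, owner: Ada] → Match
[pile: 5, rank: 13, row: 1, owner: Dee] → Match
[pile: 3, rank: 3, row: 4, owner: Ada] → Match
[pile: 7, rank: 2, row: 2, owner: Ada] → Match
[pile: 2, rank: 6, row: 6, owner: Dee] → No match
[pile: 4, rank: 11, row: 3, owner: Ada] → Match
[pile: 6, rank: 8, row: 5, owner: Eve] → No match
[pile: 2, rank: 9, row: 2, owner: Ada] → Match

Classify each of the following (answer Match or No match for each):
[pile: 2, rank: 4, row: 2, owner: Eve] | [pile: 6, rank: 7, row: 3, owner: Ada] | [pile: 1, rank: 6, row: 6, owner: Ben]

All 'Match' examples share one property — row ≤ 4 — and every 'No match' example lacks it.

Match, Match, No match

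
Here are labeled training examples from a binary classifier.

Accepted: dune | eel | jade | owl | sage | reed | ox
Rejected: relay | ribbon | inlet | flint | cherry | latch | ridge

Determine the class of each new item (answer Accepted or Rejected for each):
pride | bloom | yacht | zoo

'Accepted' ⟺ length ≤ 4.

Rejected, Rejected, Rejected, Accepted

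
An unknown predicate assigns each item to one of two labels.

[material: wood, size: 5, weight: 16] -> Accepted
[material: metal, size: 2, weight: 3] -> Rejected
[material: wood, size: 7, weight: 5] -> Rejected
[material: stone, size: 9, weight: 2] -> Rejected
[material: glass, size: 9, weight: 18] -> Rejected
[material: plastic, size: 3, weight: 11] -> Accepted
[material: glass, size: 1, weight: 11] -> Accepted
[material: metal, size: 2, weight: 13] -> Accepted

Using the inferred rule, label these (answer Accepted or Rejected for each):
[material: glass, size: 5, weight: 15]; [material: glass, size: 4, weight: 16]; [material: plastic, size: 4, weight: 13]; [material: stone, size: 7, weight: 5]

One predicate separates the groups cleanly: size ≤ 5 AND weight ≥ 5.

Accepted, Accepted, Accepted, Rejected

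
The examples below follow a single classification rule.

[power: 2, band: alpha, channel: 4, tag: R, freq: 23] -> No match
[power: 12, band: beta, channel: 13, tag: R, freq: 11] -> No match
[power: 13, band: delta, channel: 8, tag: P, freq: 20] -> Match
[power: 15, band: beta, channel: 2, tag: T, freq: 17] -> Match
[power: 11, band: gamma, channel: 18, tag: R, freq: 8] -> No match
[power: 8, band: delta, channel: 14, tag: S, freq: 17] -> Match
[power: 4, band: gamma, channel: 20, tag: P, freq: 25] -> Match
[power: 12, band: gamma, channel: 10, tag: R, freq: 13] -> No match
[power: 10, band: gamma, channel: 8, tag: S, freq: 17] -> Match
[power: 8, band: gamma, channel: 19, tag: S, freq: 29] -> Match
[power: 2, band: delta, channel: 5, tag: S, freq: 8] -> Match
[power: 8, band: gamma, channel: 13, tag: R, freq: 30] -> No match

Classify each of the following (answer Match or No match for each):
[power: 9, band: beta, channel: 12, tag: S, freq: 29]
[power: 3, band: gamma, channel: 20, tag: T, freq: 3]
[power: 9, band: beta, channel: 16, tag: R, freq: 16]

The classifier is using: tag is not R.

Match, Match, No match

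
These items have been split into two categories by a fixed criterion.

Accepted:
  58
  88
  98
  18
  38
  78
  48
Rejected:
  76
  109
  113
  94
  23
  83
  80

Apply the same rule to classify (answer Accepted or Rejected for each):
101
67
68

Rejected, Rejected, Accepted

A rule that fits every label: ends in digit 8 — true of each 'Accepted' example, false of each 'Rejected' one.
101 — last digit 1, hence Rejected. 67 — last digit 7, hence Rejected. 68 — last digit 8, hence Accepted.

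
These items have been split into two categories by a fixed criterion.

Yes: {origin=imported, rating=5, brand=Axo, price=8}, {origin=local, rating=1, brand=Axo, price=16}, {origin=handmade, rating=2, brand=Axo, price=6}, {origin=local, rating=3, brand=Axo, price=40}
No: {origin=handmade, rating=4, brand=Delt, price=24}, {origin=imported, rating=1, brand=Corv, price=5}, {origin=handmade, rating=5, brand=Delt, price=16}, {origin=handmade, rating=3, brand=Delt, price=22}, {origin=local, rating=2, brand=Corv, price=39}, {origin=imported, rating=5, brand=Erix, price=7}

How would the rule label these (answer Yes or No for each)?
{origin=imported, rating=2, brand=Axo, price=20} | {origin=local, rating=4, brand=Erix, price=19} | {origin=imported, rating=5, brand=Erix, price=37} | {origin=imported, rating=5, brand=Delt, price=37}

Yes, No, No, No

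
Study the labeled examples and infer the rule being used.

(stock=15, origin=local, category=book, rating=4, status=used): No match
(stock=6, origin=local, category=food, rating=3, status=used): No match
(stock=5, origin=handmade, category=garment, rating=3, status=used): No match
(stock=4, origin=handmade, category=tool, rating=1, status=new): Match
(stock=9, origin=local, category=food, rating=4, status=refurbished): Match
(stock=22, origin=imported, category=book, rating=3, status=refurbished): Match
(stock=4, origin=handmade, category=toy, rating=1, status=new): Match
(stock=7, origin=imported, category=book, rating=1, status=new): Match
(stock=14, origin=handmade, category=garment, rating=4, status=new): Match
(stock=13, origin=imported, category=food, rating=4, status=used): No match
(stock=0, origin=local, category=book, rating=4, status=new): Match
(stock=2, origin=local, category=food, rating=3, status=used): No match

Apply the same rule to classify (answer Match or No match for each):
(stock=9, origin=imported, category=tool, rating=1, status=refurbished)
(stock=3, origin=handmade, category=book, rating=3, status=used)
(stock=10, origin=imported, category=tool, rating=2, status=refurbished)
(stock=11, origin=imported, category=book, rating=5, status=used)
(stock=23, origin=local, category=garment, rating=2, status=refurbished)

The rule appears to be: status is not used.
Match: (stock=9, origin=imported, category=tool, rating=1, status=refurbished), since status is refurbished.
No match: (stock=3, origin=handmade, category=book, rating=3, status=used), since status is used.
Match: (stock=10, origin=imported, category=tool, rating=2, status=refurbished), since status is refurbished.
No match: (stock=11, origin=imported, category=book, rating=5, status=used), since status is used.
Match: (stock=23, origin=local, category=garment, rating=2, status=refurbished), since status is refurbished.

Match, No match, Match, No match, Match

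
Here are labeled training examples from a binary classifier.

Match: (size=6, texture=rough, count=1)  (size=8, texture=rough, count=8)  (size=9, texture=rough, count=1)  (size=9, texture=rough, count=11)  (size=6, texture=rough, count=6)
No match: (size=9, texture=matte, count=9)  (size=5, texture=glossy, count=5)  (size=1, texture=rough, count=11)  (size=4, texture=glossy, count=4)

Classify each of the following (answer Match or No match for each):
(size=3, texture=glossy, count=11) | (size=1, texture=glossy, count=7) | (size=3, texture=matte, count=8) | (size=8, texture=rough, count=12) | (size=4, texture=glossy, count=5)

The pattern is that an item is 'Match' exactly when: texture is rough AND size ≥ 4.
(size=3, texture=glossy, count=11): No match (texture is glossy, size = 3). (size=1, texture=glossy, count=7): No match (texture is glossy, size = 1). (size=3, texture=matte, count=8): No match (texture is matte, size = 3). (size=8, texture=rough, count=12): Match (texture is rough, size = 8). (size=4, texture=glossy, count=5): No match (texture is glossy, size = 4).

No match, No match, No match, Match, No match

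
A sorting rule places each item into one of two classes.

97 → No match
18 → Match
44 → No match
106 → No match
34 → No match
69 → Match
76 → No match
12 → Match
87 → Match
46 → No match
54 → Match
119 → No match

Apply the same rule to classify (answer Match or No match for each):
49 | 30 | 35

No match, Match, No match

Rule: multiple of 3. This holds for each 'Match' example and fails for each 'No match' one.
49 → 49 = 3·16 + 1 → No match.
30 → 30 = 3·10 → Match.
35 → 35 = 3·11 + 2 → No match.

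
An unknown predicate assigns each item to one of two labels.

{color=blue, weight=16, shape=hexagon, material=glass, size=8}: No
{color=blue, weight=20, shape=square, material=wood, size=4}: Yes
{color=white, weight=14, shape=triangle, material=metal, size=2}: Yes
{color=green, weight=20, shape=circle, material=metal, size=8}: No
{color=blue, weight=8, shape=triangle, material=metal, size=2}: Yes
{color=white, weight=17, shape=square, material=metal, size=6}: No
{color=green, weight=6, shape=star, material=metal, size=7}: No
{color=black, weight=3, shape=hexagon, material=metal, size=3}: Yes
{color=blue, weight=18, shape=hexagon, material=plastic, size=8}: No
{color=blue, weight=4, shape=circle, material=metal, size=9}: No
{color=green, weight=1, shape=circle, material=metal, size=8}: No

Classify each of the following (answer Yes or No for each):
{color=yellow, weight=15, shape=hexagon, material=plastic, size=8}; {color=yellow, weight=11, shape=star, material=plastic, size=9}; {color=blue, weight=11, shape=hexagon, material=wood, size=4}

No, No, Yes

The simplest hypothesis consistent with all the labels is: size ≤ 4.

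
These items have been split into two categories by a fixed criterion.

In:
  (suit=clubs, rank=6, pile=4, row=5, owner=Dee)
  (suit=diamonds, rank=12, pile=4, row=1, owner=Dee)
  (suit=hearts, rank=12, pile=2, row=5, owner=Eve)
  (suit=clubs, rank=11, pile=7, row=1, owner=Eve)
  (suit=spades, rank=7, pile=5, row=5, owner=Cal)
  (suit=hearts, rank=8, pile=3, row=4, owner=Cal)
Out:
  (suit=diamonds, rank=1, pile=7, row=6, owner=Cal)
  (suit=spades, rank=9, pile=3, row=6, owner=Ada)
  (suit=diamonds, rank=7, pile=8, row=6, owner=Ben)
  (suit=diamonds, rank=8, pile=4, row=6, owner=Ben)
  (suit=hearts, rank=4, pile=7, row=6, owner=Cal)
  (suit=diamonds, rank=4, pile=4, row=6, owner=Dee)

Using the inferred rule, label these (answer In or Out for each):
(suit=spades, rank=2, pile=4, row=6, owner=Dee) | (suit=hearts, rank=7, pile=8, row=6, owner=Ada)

A rule that fits every label: row ≤ 5 — true of each 'In' example, false of each 'Out' one.

Out, Out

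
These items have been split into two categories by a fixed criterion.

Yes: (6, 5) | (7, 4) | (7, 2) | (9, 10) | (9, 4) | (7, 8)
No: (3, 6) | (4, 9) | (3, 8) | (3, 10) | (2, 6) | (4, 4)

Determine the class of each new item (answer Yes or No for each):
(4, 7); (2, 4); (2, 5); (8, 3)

No, No, No, Yes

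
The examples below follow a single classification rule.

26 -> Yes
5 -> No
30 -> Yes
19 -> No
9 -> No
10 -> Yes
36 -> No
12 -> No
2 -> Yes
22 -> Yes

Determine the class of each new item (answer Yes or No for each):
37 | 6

No, Yes

All 'Yes' examples share one property — ≡ 2 (mod 4) — and every 'No' example lacks it.
37 → 37 mod 4 = 1 → No.
6 → 6 mod 4 = 2 → Yes.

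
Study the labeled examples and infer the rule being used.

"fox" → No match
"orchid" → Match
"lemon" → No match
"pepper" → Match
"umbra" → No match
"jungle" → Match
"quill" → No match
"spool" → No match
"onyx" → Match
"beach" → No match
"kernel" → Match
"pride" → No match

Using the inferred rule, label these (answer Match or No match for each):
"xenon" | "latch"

Every 'Match' example satisfies: even length. None of the 'No match' examples do.
"xenon": No match (length 5).
"latch": No match (length 5).

No match, No match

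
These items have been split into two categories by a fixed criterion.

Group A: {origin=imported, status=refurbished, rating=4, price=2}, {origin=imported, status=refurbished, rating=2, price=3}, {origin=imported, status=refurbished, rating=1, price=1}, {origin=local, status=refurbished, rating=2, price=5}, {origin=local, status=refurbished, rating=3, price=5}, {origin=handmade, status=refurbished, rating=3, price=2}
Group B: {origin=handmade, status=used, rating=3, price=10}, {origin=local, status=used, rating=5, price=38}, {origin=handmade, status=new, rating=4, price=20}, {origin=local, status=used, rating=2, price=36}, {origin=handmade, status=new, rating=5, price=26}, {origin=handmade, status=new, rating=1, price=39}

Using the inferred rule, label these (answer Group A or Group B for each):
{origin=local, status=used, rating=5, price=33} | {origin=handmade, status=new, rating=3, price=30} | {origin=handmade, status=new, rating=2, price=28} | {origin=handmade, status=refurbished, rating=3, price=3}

Group B, Group B, Group B, Group A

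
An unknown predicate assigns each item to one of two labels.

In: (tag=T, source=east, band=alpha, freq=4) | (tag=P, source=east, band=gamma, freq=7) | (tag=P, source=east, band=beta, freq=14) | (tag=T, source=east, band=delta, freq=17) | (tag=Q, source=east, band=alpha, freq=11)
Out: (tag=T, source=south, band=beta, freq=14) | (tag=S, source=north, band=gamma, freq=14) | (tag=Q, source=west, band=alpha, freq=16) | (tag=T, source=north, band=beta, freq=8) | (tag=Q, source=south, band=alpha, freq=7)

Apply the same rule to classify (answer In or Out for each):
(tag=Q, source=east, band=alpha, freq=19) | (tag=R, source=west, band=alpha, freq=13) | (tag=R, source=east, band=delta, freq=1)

In, Out, In

Checking candidate rules against both groups, what survives is: source is east.
(tag=Q, source=east, band=alpha, freq=19): In (source is east). (tag=R, source=west, band=alpha, freq=13): Out (source is west). (tag=R, source=east, band=delta, freq=1): In (source is east).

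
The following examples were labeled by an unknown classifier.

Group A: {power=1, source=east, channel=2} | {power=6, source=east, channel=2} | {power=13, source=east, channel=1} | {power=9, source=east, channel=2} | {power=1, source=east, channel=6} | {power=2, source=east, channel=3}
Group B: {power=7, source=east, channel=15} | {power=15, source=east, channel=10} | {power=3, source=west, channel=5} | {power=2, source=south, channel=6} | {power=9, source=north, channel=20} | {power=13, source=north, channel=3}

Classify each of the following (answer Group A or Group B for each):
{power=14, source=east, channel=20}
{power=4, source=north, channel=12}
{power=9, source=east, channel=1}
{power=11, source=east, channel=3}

Group B, Group B, Group A, Group A

The distinguishing property — source is east AND channel ≤ 6 — holds for all the 'Group A' cases and none of the 'Group B' cases.
{power=14, source=east, channel=20}: source is east, channel = 20, does not satisfy this → Group B. {power=4, source=north, channel=12}: source is north, channel = 12, does not satisfy this → Group B. {power=9, source=east, channel=1}: source is east, channel = 1, fits → Group A. {power=11, source=east, channel=3}: source is east, channel = 3, fits → Group A.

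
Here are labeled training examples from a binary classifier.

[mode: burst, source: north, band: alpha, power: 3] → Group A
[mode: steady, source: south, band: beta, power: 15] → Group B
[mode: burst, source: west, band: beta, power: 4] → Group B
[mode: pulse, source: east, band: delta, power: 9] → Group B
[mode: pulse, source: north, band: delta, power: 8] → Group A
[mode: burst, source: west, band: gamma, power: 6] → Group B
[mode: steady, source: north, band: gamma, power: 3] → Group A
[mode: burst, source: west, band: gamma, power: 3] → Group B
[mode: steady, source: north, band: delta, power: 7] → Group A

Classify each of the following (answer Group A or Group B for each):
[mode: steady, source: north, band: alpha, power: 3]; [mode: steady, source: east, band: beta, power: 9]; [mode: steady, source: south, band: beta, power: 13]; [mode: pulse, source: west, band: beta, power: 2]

Group A, Group B, Group B, Group B

The rule appears to be: source is north.
Group A: [mode: steady, source: north, band: alpha, power: 3], since source is north.
Group B: [mode: steady, source: east, band: beta, power: 9], since source is east.
Group B: [mode: steady, source: south, band: beta, power: 13], since source is south.
Group B: [mode: pulse, source: west, band: beta, power: 2], since source is west.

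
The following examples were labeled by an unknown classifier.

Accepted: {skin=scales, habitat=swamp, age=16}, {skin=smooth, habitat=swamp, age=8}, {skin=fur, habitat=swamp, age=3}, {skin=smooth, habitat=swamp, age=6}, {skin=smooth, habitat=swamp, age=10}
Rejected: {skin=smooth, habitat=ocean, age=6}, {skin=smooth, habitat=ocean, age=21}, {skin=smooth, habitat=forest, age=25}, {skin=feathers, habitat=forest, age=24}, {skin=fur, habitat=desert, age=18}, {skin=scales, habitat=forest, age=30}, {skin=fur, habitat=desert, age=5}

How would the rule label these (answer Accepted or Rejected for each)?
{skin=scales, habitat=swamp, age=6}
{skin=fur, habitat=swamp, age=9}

Accepted, Accepted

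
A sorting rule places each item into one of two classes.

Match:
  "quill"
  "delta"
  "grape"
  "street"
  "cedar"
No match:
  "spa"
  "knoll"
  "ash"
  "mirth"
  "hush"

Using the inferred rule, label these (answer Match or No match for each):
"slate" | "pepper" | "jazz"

Every 'Match' example satisfies: has ≥ 2 vowels. None of the 'No match' examples do.

Match, Match, No match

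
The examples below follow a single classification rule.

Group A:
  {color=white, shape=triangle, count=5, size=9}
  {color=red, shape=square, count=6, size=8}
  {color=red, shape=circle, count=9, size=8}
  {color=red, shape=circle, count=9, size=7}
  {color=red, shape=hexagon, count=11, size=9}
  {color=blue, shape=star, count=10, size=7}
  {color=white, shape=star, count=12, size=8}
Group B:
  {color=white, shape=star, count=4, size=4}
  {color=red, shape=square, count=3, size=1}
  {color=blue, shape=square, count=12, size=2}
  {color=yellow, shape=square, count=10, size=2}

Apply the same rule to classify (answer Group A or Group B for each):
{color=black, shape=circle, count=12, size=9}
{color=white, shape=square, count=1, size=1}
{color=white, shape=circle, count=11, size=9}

The classifier is using: size ≥ 7.

Group A, Group B, Group A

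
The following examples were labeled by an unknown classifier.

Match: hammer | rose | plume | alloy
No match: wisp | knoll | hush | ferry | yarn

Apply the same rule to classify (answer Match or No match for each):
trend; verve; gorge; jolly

The pattern is that an item is 'Match' exactly when: has ≥ 2 vowels.

No match, Match, Match, No match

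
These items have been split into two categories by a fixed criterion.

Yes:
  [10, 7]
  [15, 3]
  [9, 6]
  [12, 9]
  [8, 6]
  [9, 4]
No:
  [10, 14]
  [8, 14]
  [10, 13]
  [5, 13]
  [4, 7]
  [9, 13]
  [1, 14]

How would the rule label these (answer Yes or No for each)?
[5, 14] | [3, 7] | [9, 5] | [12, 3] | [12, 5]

No, No, Yes, Yes, Yes

The pattern is that an item is 'Yes' exactly when: first > second.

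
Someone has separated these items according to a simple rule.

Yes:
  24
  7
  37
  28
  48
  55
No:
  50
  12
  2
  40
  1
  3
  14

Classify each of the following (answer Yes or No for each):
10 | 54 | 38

All 'Yes' examples share one property — digit sum ≥ 6 — and every 'No' example lacks it.
10: digit sum 1+0 = 1, doesn't match → No.
54: digit sum 5+4 = 9, satisfies this → Yes.
38: digit sum 3+8 = 11, satisfies this → Yes.

No, Yes, Yes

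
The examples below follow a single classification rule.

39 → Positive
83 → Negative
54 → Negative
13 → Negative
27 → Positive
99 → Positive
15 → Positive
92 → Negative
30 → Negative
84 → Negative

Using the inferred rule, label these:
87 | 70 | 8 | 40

The simplest hypothesis consistent with all the labels is: ≡ 3 (mod 6).
87 → 87 mod 6 = 3 → Positive. 70 → 70 mod 6 = 4 → Negative. 8 → 8 mod 6 = 2 → Negative. 40 → 40 mod 6 = 4 → Negative.

Positive, Negative, Negative, Negative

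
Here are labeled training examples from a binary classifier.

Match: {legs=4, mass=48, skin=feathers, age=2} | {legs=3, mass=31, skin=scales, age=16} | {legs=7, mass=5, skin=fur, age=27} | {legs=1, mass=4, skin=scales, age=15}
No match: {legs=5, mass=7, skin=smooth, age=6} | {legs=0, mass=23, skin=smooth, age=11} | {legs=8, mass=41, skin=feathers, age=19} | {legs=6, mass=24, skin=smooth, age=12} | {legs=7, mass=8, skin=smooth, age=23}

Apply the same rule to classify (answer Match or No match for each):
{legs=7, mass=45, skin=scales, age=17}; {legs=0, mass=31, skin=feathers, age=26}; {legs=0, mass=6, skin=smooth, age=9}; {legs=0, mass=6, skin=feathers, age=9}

'Match' ⟺ skin is not smooth AND legs ≤ 7.

Match, Match, No match, Match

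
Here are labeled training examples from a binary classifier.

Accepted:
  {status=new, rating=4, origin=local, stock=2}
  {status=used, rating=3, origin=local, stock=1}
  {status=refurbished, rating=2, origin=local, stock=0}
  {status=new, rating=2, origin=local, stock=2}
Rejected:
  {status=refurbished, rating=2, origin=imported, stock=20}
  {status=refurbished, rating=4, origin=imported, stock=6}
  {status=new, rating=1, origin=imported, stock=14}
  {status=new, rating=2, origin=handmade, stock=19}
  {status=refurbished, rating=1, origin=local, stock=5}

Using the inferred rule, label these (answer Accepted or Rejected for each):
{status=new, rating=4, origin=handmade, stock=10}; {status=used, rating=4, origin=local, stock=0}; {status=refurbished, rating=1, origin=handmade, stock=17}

One predicate separates the groups cleanly: stock ≤ 2.

Rejected, Accepted, Rejected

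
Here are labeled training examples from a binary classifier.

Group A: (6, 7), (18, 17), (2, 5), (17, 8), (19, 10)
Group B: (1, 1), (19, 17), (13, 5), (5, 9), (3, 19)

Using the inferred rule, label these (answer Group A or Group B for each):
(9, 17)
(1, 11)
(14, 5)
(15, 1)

The pattern is that an item is 'Group A' exactly when: sum is odd.
(9, 17): 9+17 = 26 — fails the rule, so Group B.
(1, 11): 1+11 = 12 — fails the rule, so Group B.
(14, 5): 14+5 = 19 — fits, so Group A.
(15, 1): 15+1 = 16 — fails the rule, so Group B.

Group B, Group B, Group A, Group B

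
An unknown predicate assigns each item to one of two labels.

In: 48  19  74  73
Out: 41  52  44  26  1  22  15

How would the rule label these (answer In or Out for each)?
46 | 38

In, In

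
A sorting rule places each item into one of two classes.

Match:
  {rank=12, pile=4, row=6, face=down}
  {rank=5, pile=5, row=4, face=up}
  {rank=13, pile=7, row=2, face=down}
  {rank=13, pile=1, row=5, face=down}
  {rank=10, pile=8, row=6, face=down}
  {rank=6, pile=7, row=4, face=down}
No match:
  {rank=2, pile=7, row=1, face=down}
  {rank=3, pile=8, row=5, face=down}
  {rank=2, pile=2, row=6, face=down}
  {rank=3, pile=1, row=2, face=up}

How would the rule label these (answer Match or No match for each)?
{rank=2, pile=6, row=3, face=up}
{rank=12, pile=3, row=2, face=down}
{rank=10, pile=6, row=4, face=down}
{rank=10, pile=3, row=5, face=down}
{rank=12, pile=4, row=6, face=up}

All 'Match' examples share one property — rank ≥ 5 — and every 'No match' example lacks it.

No match, Match, Match, Match, Match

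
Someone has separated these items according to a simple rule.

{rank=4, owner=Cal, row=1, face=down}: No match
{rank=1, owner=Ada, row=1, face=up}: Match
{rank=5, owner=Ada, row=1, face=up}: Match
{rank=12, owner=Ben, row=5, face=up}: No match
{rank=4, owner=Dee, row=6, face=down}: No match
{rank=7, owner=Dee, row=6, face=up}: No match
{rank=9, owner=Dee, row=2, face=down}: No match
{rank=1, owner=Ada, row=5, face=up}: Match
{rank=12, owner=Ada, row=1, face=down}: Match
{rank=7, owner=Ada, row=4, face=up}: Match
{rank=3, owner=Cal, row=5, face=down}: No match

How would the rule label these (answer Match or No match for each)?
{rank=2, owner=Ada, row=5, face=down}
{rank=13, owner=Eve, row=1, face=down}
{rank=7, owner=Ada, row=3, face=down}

Looking at the examples, the only property every 'Match' case has and every 'No match' case lacks is: owner is Ada.
{rank=2, owner=Ada, row=5, face=down}: owner is Ada, has this property → Match. {rank=13, owner=Eve, row=1, face=down}: owner is Eve, fails this test → No match. {rank=7, owner=Ada, row=3, face=down}: owner is Ada, has this property → Match.

Match, No match, Match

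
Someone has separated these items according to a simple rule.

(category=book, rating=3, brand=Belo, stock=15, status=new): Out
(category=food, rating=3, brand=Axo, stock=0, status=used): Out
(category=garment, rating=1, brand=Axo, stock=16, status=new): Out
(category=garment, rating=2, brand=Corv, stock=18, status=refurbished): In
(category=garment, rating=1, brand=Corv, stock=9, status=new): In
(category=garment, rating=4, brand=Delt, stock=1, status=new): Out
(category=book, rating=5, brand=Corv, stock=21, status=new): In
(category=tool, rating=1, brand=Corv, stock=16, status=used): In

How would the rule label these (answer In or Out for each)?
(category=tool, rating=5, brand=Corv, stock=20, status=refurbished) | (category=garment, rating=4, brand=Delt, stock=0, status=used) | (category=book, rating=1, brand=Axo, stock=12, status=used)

Checking candidate rules against both groups, what survives is: brand is Corv.

In, Out, Out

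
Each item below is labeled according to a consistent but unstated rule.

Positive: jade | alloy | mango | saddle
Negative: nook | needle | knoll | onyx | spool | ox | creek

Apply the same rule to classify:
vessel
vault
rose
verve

The rule appears to be: contains 'a'.
vessel — no 'a', hence Negative. vault — has 'a', hence Positive. rose — no 'a', hence Negative. verve — no 'a', hence Negative.

Negative, Positive, Negative, Negative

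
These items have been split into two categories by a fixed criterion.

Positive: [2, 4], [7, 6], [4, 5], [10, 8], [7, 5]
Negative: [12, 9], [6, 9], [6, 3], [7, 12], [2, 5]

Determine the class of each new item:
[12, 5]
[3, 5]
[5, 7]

A rule that fits every label: |first − second| ≤ 2 — true of each 'Positive' example, false of each 'Negative' one.
[12, 5] — |12−5| = 7, hence Negative.
[3, 5] — |3−5| = 2, hence Positive.
[5, 7] — |5−7| = 2, hence Positive.

Negative, Positive, Positive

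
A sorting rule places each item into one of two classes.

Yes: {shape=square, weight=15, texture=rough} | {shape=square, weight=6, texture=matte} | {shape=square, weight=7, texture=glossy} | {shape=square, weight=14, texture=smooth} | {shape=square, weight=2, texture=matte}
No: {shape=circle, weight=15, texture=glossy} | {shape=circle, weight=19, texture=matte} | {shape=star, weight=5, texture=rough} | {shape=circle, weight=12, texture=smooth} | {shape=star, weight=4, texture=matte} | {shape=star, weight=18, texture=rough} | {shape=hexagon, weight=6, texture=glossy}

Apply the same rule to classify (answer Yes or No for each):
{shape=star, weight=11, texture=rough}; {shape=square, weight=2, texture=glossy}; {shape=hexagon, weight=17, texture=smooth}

No, Yes, No

'Yes' ⟺ shape is square.
{shape=star, weight=11, texture=rough} → shape is star → No. {shape=square, weight=2, texture=glossy} → shape is square → Yes. {shape=hexagon, weight=17, texture=smooth} → shape is hexagon → No.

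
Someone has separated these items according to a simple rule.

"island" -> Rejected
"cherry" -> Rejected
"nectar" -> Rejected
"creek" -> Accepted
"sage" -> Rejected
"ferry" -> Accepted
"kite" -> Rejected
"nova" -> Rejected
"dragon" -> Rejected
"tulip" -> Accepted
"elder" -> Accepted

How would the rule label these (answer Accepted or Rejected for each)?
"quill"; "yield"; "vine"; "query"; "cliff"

Accepted, Accepted, Rejected, Accepted, Accepted

A rule that fits every label: odd length — true of each 'Accepted' example, false of each 'Rejected' one.
"quill" → length 5 → Accepted. "yield" → length 5 → Accepted. "vine" → length 4 → Rejected. "query" → length 5 → Accepted. "cliff" → length 5 → Accepted.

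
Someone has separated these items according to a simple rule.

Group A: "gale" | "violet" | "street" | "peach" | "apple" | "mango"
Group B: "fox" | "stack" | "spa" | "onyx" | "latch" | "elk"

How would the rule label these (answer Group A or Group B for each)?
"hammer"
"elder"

Rule: has ≥ 2 vowels. This holds for each 'Group A' example and fails for each 'Group B' one.
"hammer" — 2 vowels, hence Group A. "elder" — 2 vowels, hence Group A.

Group A, Group A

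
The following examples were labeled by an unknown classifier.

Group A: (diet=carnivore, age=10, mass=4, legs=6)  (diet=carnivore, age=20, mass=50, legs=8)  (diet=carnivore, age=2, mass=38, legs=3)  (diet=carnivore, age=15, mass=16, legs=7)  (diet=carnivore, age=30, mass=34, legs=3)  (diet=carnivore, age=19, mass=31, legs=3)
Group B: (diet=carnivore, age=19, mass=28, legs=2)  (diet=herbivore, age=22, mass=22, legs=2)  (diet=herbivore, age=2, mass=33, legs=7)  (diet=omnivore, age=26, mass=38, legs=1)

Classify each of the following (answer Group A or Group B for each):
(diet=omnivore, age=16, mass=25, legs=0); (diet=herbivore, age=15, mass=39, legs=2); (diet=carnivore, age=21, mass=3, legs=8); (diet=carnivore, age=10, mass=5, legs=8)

Every 'Group A' example satisfies: diet is carnivore AND legs ≥ 3. None of the 'Group B' examples do.
(diet=omnivore, age=16, mass=25, legs=0): diet is omnivore, legs = 0 — doesn't qualify, so Group B.
(diet=herbivore, age=15, mass=39, legs=2): diet is herbivore, legs = 2 — doesn't qualify, so Group B.
(diet=carnivore, age=21, mass=3, legs=8): diet is carnivore, legs = 8 — fits, so Group A.
(diet=carnivore, age=10, mass=5, legs=8): diet is carnivore, legs = 8 — fits, so Group A.

Group B, Group B, Group A, Group A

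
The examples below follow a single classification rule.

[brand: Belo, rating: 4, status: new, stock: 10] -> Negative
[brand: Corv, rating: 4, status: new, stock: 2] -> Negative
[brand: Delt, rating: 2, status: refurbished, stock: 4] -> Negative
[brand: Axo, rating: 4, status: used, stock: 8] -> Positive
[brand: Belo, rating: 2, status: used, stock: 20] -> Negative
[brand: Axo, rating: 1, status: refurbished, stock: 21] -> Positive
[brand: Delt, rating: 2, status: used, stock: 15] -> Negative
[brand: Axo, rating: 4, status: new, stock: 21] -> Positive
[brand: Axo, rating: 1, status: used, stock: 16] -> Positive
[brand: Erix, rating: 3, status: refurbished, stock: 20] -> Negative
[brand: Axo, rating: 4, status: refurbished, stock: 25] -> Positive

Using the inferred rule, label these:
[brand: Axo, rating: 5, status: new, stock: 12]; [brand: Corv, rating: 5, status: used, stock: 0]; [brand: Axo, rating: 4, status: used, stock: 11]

Positive, Negative, Positive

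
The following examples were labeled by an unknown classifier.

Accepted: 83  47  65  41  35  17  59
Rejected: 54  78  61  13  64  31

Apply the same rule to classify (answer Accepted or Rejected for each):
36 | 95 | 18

Rejected, Accepted, Rejected

The pattern is that an item is 'Accepted' exactly when: ≡ 2 (mod 3).
36: 36 mod 3 = 0, doesn't match → Rejected. 95: 95 mod 3 = 2, checks out → Accepted. 18: 18 mod 3 = 0, doesn't match → Rejected.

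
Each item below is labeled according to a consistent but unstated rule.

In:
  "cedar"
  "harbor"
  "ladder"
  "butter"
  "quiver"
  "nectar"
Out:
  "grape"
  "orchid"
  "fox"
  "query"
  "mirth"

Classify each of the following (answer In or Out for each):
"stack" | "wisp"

Looking at the examples, the only property every 'In' case has and every 'Out' case lacks is: ends with 'r'.
"stack" — ends with 'k', hence Out.
"wisp" — ends with 'p', hence Out.

Out, Out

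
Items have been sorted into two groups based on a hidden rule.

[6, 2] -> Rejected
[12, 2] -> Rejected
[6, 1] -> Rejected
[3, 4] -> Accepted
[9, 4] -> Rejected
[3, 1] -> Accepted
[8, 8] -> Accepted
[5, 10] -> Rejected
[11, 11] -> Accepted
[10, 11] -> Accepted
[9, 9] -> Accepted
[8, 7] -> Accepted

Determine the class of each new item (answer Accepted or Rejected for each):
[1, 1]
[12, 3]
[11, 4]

Accepted, Rejected, Rejected

The simplest hypothesis consistent with all the labels is: |first − second| ≤ 2.
[1, 1] → |1−1| = 0 → Accepted. [12, 3] → |12−3| = 9 → Rejected. [11, 4] → |11−4| = 7 → Rejected.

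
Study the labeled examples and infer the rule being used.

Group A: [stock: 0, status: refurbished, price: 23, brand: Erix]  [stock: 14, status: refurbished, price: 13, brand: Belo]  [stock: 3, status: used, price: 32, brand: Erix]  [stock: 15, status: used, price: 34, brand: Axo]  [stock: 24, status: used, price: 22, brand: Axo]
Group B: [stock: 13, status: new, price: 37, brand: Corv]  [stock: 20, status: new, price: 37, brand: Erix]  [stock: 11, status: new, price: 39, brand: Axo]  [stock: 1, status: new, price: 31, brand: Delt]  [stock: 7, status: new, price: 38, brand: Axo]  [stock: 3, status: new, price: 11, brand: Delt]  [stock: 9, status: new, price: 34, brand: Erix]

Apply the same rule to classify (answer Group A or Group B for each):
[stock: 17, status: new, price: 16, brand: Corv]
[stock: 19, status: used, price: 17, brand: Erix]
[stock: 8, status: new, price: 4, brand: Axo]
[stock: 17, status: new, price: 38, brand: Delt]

Every 'Group A' example satisfies: status is not new. None of the 'Group B' examples do.
Group B: [stock: 17, status: new, price: 16, brand: Corv], since status is new.
Group A: [stock: 19, status: used, price: 17, brand: Erix], since status is used.
Group B: [stock: 8, status: new, price: 4, brand: Axo], since status is new.
Group B: [stock: 17, status: new, price: 38, brand: Delt], since status is new.

Group B, Group A, Group B, Group B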